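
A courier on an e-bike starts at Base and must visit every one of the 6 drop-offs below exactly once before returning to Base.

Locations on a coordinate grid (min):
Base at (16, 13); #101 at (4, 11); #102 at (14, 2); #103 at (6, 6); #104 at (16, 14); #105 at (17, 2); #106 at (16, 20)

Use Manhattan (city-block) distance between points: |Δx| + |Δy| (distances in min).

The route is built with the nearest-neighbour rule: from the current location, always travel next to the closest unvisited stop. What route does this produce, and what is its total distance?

62 min along Base → #104 → #106 → #105 → #102 → #103 → #101 → Base.

Base → [#104:1 / #106:7 / #105:12 / #102:13 / #101:14 / #103:17] → #104 (1)
#104 → [#106:6 / #105:13 / #102:14 / #101:15 / #103:18] → #106 (6)
#106 → [#105:19 / #102:20 / #101:21 / #103:24] → #105 (19)
#105 → [#102:3 / #103:15 / #101:22] → #102 (3)
#102 → [#103:12 / #101:19] → #103 (12)
#103 → [#101:7] → #101 (7)
Return #101→Base: 14.
Total = 1 + 6 + 19 + 3 + 12 + 7 + 14 = 62.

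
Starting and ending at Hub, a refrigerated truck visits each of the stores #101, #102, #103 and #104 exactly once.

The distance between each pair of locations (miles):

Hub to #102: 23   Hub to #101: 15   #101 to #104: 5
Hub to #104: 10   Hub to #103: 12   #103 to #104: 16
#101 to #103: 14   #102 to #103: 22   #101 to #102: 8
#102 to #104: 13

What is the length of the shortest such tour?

With 4 stops there are 4!/2 = 12 distinct round trips (a route and its reverse cost the same).
Hub → #101 → #102 → #103 → #104 → Hub: 15+8+22+16+10 = 71
Hub → #101 → #102 → #104 → #103 → Hub: 15+8+13+16+12 = 64
Hub → #101 → #103 → #102 → #104 → Hub: 15+14+22+13+10 = 74
Hub → #101 → #103 → #104 → #102 → Hub: 15+14+16+13+23 = 81
Hub → #101 → #104 → #102 → #103 → Hub: 15+5+13+22+12 = 67
Hub → #101 → #104 → #103 → #102 → Hub: 15+5+16+22+23 = 81
Hub → #102 → #101 → #103 → #104 → Hub: 23+8+14+16+10 = 71
Hub → #102 → #101 → #104 → #103 → Hub: 23+8+5+16+12 = 64
Hub → #102 → #103 → #101 → #104 → Hub: 23+22+14+5+10 = 74
Hub → #102 → #104 → #101 → #103 → Hub: 23+13+5+14+12 = 67
Hub → #103 → #101 → #102 → #104 → Hub: 12+14+8+13+10 = 57
Hub → #103 → #102 → #101 → #104 → Hub: 12+22+8+5+10 = 57
The minimum is 57.
One optimal route: Hub → #103 → #101 → #102 → #104 → Hub (or its reverse).

57 miles — the shortest possible round trip.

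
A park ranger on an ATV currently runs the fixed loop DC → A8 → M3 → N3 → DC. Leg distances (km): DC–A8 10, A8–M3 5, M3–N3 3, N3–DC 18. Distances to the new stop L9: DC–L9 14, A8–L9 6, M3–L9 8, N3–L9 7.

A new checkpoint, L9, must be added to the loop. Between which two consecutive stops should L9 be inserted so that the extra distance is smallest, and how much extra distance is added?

+3 km — insert L9 between N3 and DC.

Insertion cost between consecutive stops i–j is d(i,L9) + d(L9,j) − d(i,j):
  between DC and A8: 14 + 6 − 10 = 10
  between A8 and M3: 6 + 8 − 5 = 9
  between M3 and N3: 8 + 7 − 3 = 12
  between N3 and DC: 7 + 14 − 18 = 3
Cheapest insertion is between N3 and DC, adding 3.
New total = 36 + 3 = 39.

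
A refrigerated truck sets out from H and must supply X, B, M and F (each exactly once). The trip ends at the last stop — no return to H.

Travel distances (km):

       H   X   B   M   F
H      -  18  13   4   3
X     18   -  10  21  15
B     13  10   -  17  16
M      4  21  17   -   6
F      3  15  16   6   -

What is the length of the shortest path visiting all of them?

There are 4! = 24 possible orderings.
H - X - B - M - F: 18+10+17+6 = 51
H - X - B - F - M: 18+10+16+6 = 50
H - X - M - B - F: 18+21+17+16 = 72
H - X - M - F - B: 18+21+6+16 = 61
H - X - F - B - M: 18+15+16+17 = 66
H - X - F - M - B: 18+15+6+17 = 56
H - B - X - M - F: 13+10+21+6 = 50
H - B - X - F - M: 13+10+15+6 = 44
H - B - M - X - F: 13+17+21+15 = 66
H - B - M - F - X: 13+17+6+15 = 51
H - B - F - X - M: 13+16+15+21 = 65
H - B - F - M - X: 13+16+6+21 = 56
H - M - X - B - F: 4+21+10+16 = 51
H - M - X - F - B: 4+21+15+16 = 56
… (10 more)
H - M - F - X - B: 4+6+15+10 = 35  ← best
The minimum is 35.
One shortest path: H → M → F → X → B.

35 km — the minimum one-way total.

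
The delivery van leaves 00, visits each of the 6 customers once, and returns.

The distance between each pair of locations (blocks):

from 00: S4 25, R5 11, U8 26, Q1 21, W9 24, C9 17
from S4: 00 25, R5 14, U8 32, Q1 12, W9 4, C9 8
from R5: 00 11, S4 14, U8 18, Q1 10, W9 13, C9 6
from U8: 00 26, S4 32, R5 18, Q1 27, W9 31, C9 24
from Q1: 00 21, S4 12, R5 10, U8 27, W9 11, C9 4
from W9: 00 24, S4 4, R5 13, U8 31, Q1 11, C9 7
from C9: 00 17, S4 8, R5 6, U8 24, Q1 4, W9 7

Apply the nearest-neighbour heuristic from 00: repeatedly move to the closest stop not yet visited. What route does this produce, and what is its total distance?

Total distance 94 blocks via the nearest-neighbour route 00 → R5 → C9 → Q1 → W9 → S4 → U8 → 00.

00 → [R5:11 / C9:17 / Q1:21 / W9:24 / S4:25 / U8:26] → R5 (11)
R5 → [C9:6 / Q1:10 / W9:13 / S4:14 / U8:18] → C9 (6)
C9 → [Q1:4 / W9:7 / S4:8 / U8:24] → Q1 (4)
Q1 → [W9:11 / S4:12 / U8:27] → W9 (11)
W9 → [S4:4 / U8:31] → S4 (4)
S4 → [U8:32] → U8 (32)
Return U8→00: 26.
Total = 11 + 6 + 4 + 11 + 4 + 32 + 26 = 94.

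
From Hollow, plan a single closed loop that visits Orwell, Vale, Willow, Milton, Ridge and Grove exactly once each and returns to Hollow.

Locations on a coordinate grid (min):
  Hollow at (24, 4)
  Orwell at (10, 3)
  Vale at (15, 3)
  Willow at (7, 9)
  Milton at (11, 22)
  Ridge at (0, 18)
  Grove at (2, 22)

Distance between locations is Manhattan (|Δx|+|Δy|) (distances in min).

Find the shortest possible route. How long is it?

With 6 stops there are 6!/2 = 360 distinct round trips (a route and its reverse cost the same).
Hollow → Orwell → Vale → Willow → Milton → Ridge → Grove → Hollow: 15+5+14+17+15+6+40 = 112
Hollow → Orwell → Vale → Willow → Milton → Grove → Ridge → Hollow: 15+5+14+17+9+6+38 = 104
Hollow → Orwell → Vale → Willow → Ridge → Milton → Grove → Hollow: 15+5+14+16+15+9+40 = 114
Hollow → Orwell → Vale → Willow → Ridge → Grove → Milton → Hollow: 15+5+14+16+6+9+31 = 96
Hollow → Orwell → Vale → Willow → Grove → Milton → Ridge → Hollow: 15+5+14+18+9+15+38 = 114
Hollow → Orwell → Vale → Willow → Grove → Ridge → Milton → Hollow: 15+5+14+18+6+15+31 = 104
Hollow → Orwell → Vale → Milton → Willow → Ridge → Grove → Hollow: 15+5+23+17+16+6+40 = 122
Hollow → Orwell → Vale → Milton → Willow → Grove → Ridge → Hollow: 15+5+23+17+18+6+38 = 122
… (352 more)
Hollow → Vale → Orwell → Willow → Ridge → Grove → Milton → Hollow: 10+5+9+16+6+9+31 = 86  ← best
The minimum is 86.
One optimal route: Hollow → Vale → Orwell → Willow → Ridge → Grove → Milton → Hollow (or its reverse).

86 min — the shortest possible round trip.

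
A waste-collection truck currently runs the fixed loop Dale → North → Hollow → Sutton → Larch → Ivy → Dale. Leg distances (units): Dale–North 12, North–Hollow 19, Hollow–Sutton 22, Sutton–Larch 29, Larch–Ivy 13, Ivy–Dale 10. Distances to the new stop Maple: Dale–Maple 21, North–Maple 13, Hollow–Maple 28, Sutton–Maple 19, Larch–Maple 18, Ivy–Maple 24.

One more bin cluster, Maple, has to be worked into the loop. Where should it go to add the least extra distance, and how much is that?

Insertion cost between consecutive stops i–j is d(i,Maple) + d(Maple,j) − d(i,j):
  between Dale and North: 21 + 13 − 12 = 22
  between North and Hollow: 13 + 28 − 19 = 22
  between Hollow and Sutton: 28 + 19 − 22 = 25
  between Sutton and Larch: 19 + 18 − 29 = 8
  between Larch and Ivy: 18 + 24 − 13 = 29
  between Ivy and Dale: 24 + 21 − 10 = 35
Cheapest insertion is between Sutton and Larch, adding 8.
New total = 105 + 8 = 113.

Adding 8 by placing Maple on the Sutton–Larch leg.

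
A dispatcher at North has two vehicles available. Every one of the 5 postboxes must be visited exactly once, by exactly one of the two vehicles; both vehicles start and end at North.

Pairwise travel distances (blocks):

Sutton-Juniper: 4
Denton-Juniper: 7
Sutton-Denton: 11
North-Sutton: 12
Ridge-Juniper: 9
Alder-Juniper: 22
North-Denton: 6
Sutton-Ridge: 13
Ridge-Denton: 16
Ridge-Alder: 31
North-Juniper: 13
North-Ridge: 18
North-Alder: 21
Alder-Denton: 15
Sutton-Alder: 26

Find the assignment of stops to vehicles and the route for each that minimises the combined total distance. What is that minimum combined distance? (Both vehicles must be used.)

Minimum combined distance: 85 blocks.

Check every non-empty split of the stops between the two vehicles; for each half take its own optimal tour:
  {Sutton} + {Ridge, Alder, Denton, Juniper}: 24 + 70 = 94
  {Ridge} + {Sutton, Alder, Denton, Juniper}: 36 + 59 = 95
  {Sutton, Ridge} + {Alder, Denton, Juniper}: 43 + 56 = 99
  {Alder} + {Sutton, Ridge, Denton, Juniper}: 42 + 47 = 89
  {Sutton, Alder} + {Ridge, Denton, Juniper}: 59 + 40 = 99
  {Ridge, Alder} + {Sutton, Denton, Juniper}: 70 + 29 = 99
  … (15 splits in total)
  {Alder, Denton} + {Sutton, Ridge, Juniper}: 42 + 43 = 85  ← best
Best: vehicle 1 North → Alder → Denton → North = 42; vehicle 2 North → Sutton → Juniper → Ridge → North = 43; combined 85.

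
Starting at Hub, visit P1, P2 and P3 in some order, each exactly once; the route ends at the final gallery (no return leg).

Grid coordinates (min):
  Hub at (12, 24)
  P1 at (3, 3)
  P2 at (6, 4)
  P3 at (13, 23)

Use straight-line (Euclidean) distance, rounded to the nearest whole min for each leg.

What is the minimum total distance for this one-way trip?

Minimum one-way distance = 24 min.

There are 3! = 6 possible orderings.
Hub→P1→P2→P3: 23+3+20 = 46
Hub→P1→P3→P2: 23+22+20 = 65
Hub→P2→P1→P3: 21+3+22 = 46
Hub→P2→P3→P1: 21+20+22 = 63
Hub→P3→P1→P2: 1+22+3 = 26
Hub→P3→P2→P1: 1+20+3 = 24
The minimum is 24.
One shortest path: Hub → P3 → P2 → P1.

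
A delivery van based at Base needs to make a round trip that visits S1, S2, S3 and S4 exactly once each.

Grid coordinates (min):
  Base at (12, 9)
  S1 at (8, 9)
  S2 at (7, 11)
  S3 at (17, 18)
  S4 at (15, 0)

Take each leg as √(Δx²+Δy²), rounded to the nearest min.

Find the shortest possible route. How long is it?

There are 12 distinct closed tours to check (reversals are equivalent).
Base → S1 → S2 → S3 → S4 → Base: 4+2+12+18+9 = 45
Base → S1 → S2 → S4 → S3 → Base: 4+2+14+18+10 = 48
Base → S1 → S3 → S2 → S4 → Base: 4+13+12+14+9 = 52
Base → S1 → S3 → S4 → S2 → Base: 4+13+18+14+5 = 54
Base → S1 → S4 → S2 → S3 → Base: 4+11+14+12+10 = 51
Base → S1 → S4 → S3 → S2 → Base: 4+11+18+12+5 = 50
Base → S2 → S1 → S3 → S4 → Base: 5+2+13+18+9 = 47
Base → S2 → S1 → S4 → S3 → Base: 5+2+11+18+10 = 46
Base → S2 → S3 → S1 → S4 → Base: 5+12+13+11+9 = 50
Base → S2 → S4 → S1 → S3 → Base: 5+14+11+13+10 = 53
Base → S3 → S1 → S2 → S4 → Base: 10+13+2+14+9 = 48
Base → S3 → S2 → S1 → S4 → Base: 10+12+2+11+9 = 44
The minimum is 44.
One optimal route: Base → S3 → S2 → S1 → S4 → Base (or its reverse).

Shortest round trip = 44 min.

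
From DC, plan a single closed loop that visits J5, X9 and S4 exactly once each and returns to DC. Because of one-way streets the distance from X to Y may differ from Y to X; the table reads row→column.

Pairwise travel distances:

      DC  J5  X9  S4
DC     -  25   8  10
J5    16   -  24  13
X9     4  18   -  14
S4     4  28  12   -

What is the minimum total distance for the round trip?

DC-J5-X9-S4-DC: 25+24+14+4 = 67
DC-J5-S4-X9-DC: 25+13+12+4 = 54
DC-X9-J5-S4-DC: 8+18+13+4 = 43
DC-X9-S4-J5-DC: 8+14+28+16 = 66
DC-S4-J5-X9-DC: 10+28+24+4 = 66
DC-S4-X9-J5-DC: 10+12+18+16 = 56
The minimum is 43.
One optimal route: DC → X9 → J5 → S4 → DC.

Shortest round trip = 43.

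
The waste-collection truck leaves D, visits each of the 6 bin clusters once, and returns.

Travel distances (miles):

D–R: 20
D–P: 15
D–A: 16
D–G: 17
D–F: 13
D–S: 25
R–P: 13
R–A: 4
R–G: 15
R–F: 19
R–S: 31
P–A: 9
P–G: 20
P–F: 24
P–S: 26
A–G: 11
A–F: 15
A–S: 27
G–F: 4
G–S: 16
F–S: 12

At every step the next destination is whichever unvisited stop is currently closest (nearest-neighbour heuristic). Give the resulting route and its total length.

At D the remaining stops are F 13, P 15, A 16, G 17, R 20, S 25; go to F.
At F the remaining stops are G 4, S 12, A 15, R 19, P 24; go to G.
At G the remaining stops are A 11, R 15, S 16, P 20; go to A.
At A the remaining stops are R 4, P 9, S 27; go to R.
At R the remaining stops are P 13, S 31; go to P.
At P the remaining stops are S 26; go to S.
Return S→D: 25.
Total = 13 + 4 + 11 + 4 + 13 + 26 + 25 = 96.

96 miles along D → F → G → A → R → P → S → D.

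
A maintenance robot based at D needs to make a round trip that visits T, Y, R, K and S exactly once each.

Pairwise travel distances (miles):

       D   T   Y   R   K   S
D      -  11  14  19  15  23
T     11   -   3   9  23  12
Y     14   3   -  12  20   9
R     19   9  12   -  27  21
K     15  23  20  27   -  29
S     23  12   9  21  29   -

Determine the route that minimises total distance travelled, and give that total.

84 miles — the shortest possible round trip.

With 5 stops there are 5!/2 = 60 distinct round trips (a route and its reverse cost the same).
D - T - Y - R - K - S - D: 11+3+12+27+29+23 = 105
D - T - Y - R - S - K - D: 11+3+12+21+29+15 = 91
D - T - Y - K - R - S - D: 11+3+20+27+21+23 = 105
D - T - Y - K - S - R - D: 11+3+20+29+21+19 = 103
D - T - Y - S - R - K - D: 11+3+9+21+27+15 = 86
D - T - Y - S - K - R - D: 11+3+9+29+27+19 = 98
D - T - R - Y - K - S - D: 11+9+12+20+29+23 = 104
D - T - R - Y - S - K - D: 11+9+12+9+29+15 = 85
D - T - R - K - Y - S - D: 11+9+27+20+9+23 = 99
D - T - R - K - S - Y - D: 11+9+27+29+9+14 = 99
D - T - R - S - Y - K - D: 11+9+21+9+20+15 = 85
D - T - R - S - K - Y - D: 11+9+21+29+20+14 = 104
D - T - K - Y - R - S - D: 11+23+20+12+21+23 = 110
D - T - K - Y - S - R - D: 11+23+20+9+21+19 = 103
… (46 more)
D - R - T - Y - S - K - D: 19+9+3+9+29+15 = 84  ← best
The minimum is 84.
One optimal route: D → R → T → Y → S → K → D (or its reverse).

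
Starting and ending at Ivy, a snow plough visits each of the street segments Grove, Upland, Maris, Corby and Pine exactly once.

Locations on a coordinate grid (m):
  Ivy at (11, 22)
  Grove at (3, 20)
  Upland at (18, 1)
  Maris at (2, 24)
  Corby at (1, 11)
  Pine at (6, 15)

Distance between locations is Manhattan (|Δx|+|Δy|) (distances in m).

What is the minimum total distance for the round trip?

Minimum total distance: 88 m.

Ivy-Grove-Upland-Maris-Corby-Pine-Ivy: 10+34+39+14+9+12 = 118
Ivy-Grove-Upland-Maris-Pine-Corby-Ivy: 10+34+39+13+9+21 = 126
Ivy-Grove-Upland-Corby-Maris-Pine-Ivy: 10+34+27+14+13+12 = 110
Ivy-Grove-Upland-Corby-Pine-Maris-Ivy: 10+34+27+9+13+11 = 104
Ivy-Grove-Upland-Pine-Maris-Corby-Ivy: 10+34+26+13+14+21 = 118
Ivy-Grove-Upland-Pine-Corby-Maris-Ivy: 10+34+26+9+14+11 = 104
Ivy-Grove-Maris-Upland-Corby-Pine-Ivy: 10+5+39+27+9+12 = 102
Ivy-Grove-Maris-Upland-Pine-Corby-Ivy: 10+5+39+26+9+21 = 110
Ivy-Grove-Maris-Corby-Upland-Pine-Ivy: 10+5+14+27+26+12 = 94
Ivy-Grove-Maris-Corby-Pine-Upland-Ivy: 10+5+14+9+26+28 = 92
Ivy-Grove-Maris-Pine-Upland-Corby-Ivy: 10+5+13+26+27+21 = 102
Ivy-Grove-Maris-Pine-Corby-Upland-Ivy: 10+5+13+9+27+28 = 92
Ivy-Grove-Corby-Upland-Maris-Pine-Ivy: 10+11+27+39+13+12 = 112
Ivy-Grove-Corby-Upland-Pine-Maris-Ivy: 10+11+27+26+13+11 = 98
… (46 more)
Ivy-Upland-Corby-Pine-Grove-Maris-Ivy: 28+27+9+8+5+11 = 88  ← best
The minimum is 88.
One optimal route: Ivy → Upland → Corby → Pine → Grove → Maris → Ivy (or its reverse).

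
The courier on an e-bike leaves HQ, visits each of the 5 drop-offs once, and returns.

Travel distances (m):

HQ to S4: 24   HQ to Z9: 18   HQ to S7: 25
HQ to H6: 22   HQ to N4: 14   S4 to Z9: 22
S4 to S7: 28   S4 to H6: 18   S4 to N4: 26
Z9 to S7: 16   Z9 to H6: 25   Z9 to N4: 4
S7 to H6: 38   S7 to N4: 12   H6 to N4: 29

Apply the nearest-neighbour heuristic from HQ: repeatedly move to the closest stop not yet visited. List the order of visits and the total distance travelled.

At HQ the remaining stops are N4 14, Z9 18, H6 22, S4 24, S7 25; go to N4.
At N4 the remaining stops are Z9 4, S7 12, S4 26, H6 29; go to Z9.
At Z9 the remaining stops are S7 16, S4 22, H6 25; go to S7.
At S7 the remaining stops are S4 28, H6 38; go to S4.
At S4 the remaining stops are H6 18; go to H6.
Return H6→HQ: 22.
Total = 14 + 4 + 16 + 28 + 18 + 22 = 102.

Nearest-neighbour total = 102 m; route HQ → N4 → Z9 → S7 → S4 → H6 → HQ.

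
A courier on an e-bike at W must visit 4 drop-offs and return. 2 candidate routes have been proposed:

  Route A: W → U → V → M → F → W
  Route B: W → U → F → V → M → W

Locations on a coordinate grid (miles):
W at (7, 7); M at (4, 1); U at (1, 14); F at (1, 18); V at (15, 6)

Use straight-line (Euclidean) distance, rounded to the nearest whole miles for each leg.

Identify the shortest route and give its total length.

Route A: 9 + 16 + 12 + 17 + 13 = 67
Route B: 9 + 4 + 18 + 12 + 7 = 50

Shortest is Route B, total 50 miles.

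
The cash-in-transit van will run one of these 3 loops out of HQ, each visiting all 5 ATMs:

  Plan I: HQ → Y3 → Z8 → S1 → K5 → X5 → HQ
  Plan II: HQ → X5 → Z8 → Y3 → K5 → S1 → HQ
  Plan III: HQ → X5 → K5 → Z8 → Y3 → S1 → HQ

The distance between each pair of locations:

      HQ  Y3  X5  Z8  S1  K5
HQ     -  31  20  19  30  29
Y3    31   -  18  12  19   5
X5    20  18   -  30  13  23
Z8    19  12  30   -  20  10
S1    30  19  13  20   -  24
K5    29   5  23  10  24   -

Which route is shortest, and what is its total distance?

Shortest is Plan III, total 114.

Plan I: 31 + 12 + 20 + 24 + 23 + 20 = 130
Plan II: 20 + 30 + 12 + 5 + 24 + 30 = 121
Plan III: 20 + 23 + 10 + 12 + 19 + 30 = 114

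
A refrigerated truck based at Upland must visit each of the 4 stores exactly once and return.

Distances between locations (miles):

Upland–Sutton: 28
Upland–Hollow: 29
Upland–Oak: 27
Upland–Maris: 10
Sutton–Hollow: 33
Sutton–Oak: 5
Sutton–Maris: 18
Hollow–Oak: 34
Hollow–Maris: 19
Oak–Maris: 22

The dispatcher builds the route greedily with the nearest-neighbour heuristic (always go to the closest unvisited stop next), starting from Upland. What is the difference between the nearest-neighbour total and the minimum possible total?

The nearest-neighbour route is 2 miles longer than optimal.

Upland: Maris=10, Oak=27, Sutton=28, Hollow=29 ⇒ Maris
Maris: Sutton=18, Hollow=19, Oak=22 ⇒ Sutton
Sutton: Oak=5, Hollow=33 ⇒ Oak
Oak: Hollow=34 ⇒ Hollow
NN route Upland → Maris → Sutton → Oak → Hollow → Upland costs 96.
Optimal: Upland → Oak → Sutton → Hollow → Maris → Upland costs 94 (by enumerating all 12 distinct tours).
Excess = 96 − 94 = 2.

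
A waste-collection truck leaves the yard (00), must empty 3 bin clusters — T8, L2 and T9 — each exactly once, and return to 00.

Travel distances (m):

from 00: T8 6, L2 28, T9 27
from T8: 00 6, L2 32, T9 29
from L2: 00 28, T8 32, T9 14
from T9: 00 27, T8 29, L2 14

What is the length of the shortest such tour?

00 - T8 - L2 - T9 - 00: 6+32+14+27 = 79
00 - T8 - T9 - L2 - 00: 6+29+14+28 = 77
00 - L2 - T8 - T9 - 00: 28+32+29+27 = 116
The minimum is 77.
One optimal route: 00 → T8 → T9 → L2 → 00 (or its reverse).

Shortest round trip = 77 m.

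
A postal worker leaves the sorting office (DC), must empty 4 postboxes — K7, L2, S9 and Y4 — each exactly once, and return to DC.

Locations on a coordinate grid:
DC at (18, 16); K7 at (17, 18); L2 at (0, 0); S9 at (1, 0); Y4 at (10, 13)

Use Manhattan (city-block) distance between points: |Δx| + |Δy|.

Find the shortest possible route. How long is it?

Minimum total distance: 72.

With 4 stops there are 4!/2 = 12 distinct round trips (a route and its reverse cost the same).
DC - K7 - L2 - S9 - Y4 - DC: 3+35+1+22+11 = 72
DC - K7 - L2 - Y4 - S9 - DC: 3+35+23+22+33 = 116
DC - K7 - S9 - L2 - Y4 - DC: 3+34+1+23+11 = 72
DC - K7 - S9 - Y4 - L2 - DC: 3+34+22+23+34 = 116
DC - K7 - Y4 - L2 - S9 - DC: 3+12+23+1+33 = 72
DC - K7 - Y4 - S9 - L2 - DC: 3+12+22+1+34 = 72
DC - L2 - K7 - S9 - Y4 - DC: 34+35+34+22+11 = 136
DC - L2 - K7 - Y4 - S9 - DC: 34+35+12+22+33 = 136
DC - L2 - S9 - K7 - Y4 - DC: 34+1+34+12+11 = 92
DC - L2 - Y4 - K7 - S9 - DC: 34+23+12+34+33 = 136
DC - S9 - K7 - L2 - Y4 - DC: 33+34+35+23+11 = 136
DC - S9 - L2 - K7 - Y4 - DC: 33+1+35+12+11 = 92
The minimum is 72.
One optimal route: DC → K7 → L2 → S9 → Y4 → DC (or its reverse).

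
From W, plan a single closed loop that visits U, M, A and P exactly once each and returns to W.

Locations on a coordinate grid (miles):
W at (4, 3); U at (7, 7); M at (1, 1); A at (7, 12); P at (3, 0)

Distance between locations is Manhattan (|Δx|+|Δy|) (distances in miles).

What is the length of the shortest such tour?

W-U-M-A-P-W: 7+12+17+16+4 = 56
W-U-M-P-A-W: 7+12+3+16+12 = 50
W-U-A-M-P-W: 7+5+17+3+4 = 36
W-U-A-P-M-W: 7+5+16+3+5 = 36
W-U-P-M-A-W: 7+11+3+17+12 = 50
W-U-P-A-M-W: 7+11+16+17+5 = 56
W-M-U-A-P-W: 5+12+5+16+4 = 42
W-M-U-P-A-W: 5+12+11+16+12 = 56
W-M-A-U-P-W: 5+17+5+11+4 = 42
W-M-P-U-A-W: 5+3+11+5+12 = 36
W-A-U-M-P-W: 12+5+12+3+4 = 36
W-A-M-U-P-W: 12+17+12+11+4 = 56
The minimum is 36.
One optimal route: W → U → A → M → P → W (or its reverse).

Shortest round trip = 36 miles.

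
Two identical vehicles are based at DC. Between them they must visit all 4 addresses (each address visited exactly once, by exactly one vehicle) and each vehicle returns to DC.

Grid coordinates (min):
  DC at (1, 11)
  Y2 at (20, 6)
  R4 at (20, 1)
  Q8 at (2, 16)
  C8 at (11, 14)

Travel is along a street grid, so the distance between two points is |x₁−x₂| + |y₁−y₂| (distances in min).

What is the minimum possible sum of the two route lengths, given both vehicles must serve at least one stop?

There are 2^3 − 1 = 7 ways to divide the 4 stops into two non-empty groups. For each, the best each vehicle can do is its own shortest tour through its group:
  {Y2} + {R4, Q8, C8}: 48 + 68 = 116
  {R4} + {Y2, Q8, C8}: 58 + 58 = 116
  {Y2, R4} + {Q8, C8}: 58 + 30 = 88
  {Q8} + {Y2, R4, C8}: 12 + 64 = 76
  {Y2, Q8} + {R4, C8}: 58 + 64 = 122
  {R4, Q8} + {Y2, C8}: 68 + 54 = 122
  … (7 splits in total)
Best: vehicle 1 DC → Q8 → DC = 12; vehicle 2 DC → Y2 → R4 → C8 → DC = 64; combined 76.

76 min — the smallest possible combined total.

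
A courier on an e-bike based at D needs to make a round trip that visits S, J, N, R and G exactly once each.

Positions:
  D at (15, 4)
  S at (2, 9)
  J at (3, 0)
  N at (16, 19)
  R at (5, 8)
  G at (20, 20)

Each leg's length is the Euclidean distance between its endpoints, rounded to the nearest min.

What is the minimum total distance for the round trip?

Shortest round trip = 62 min.

D-S-J-N-R-G-D: 14+9+23+16+19+17 = 98
D-S-J-N-G-R-D: 14+9+23+4+19+11 = 80
D-S-J-R-N-G-D: 14+9+8+16+4+17 = 68
D-S-J-R-G-N-D: 14+9+8+19+4+15 = 69
D-S-J-G-N-R-D: 14+9+26+4+16+11 = 80
D-S-J-G-R-N-D: 14+9+26+19+16+15 = 99
D-S-N-J-R-G-D: 14+17+23+8+19+17 = 98
D-S-N-J-G-R-D: 14+17+23+26+19+11 = 110
D-S-N-R-J-G-D: 14+17+16+8+26+17 = 98
D-S-N-R-G-J-D: 14+17+16+19+26+13 = 105
D-S-N-G-J-R-D: 14+17+4+26+8+11 = 80
D-S-N-G-R-J-D: 14+17+4+19+8+13 = 75
D-S-R-J-N-G-D: 14+3+8+23+4+17 = 69
D-S-R-J-G-N-D: 14+3+8+26+4+15 = 70
… (46 more)
D-J-S-R-N-G-D: 13+9+3+16+4+17 = 62  ← best
The minimum is 62.
One optimal route: D → J → S → R → N → G → D (or its reverse).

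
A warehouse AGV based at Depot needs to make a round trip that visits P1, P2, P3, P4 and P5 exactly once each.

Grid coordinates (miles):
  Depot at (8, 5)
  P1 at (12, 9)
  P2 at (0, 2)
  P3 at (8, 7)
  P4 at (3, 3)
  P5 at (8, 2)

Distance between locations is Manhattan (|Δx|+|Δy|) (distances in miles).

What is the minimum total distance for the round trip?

Minimum total distance: 38 miles.

Depot→P1→P2→P3→P4→P5→Depot: 8+19+13+9+6+3 = 58
Depot→P1→P2→P3→P5→P4→Depot: 8+19+13+5+6+7 = 58
Depot→P1→P2→P4→P3→P5→Depot: 8+19+4+9+5+3 = 48
Depot→P1→P2→P4→P5→P3→Depot: 8+19+4+6+5+2 = 44
Depot→P1→P2→P5→P3→P4→Depot: 8+19+8+5+9+7 = 56
Depot→P1→P2→P5→P4→P3→Depot: 8+19+8+6+9+2 = 52
Depot→P1→P3→P2→P4→P5→Depot: 8+6+13+4+6+3 = 40
Depot→P1→P3→P2→P5→P4→Depot: 8+6+13+8+6+7 = 48
Depot→P1→P3→P4→P2→P5→Depot: 8+6+9+4+8+3 = 38
Depot→P1→P3→P4→P5→P2→Depot: 8+6+9+6+8+11 = 48
Depot→P1→P3→P5→P2→P4→Depot: 8+6+5+8+4+7 = 38
Depot→P1→P3→P5→P4→P2→Depot: 8+6+5+6+4+11 = 40
Depot→P1→P4→P2→P3→P5→Depot: 8+15+4+13+5+3 = 48
Depot→P1→P4→P2→P5→P3→Depot: 8+15+4+8+5+2 = 42
… (46 more)
The minimum is 38.
One optimal route: Depot → P1 → P3 → P4 → P2 → P5 → Depot (or its reverse).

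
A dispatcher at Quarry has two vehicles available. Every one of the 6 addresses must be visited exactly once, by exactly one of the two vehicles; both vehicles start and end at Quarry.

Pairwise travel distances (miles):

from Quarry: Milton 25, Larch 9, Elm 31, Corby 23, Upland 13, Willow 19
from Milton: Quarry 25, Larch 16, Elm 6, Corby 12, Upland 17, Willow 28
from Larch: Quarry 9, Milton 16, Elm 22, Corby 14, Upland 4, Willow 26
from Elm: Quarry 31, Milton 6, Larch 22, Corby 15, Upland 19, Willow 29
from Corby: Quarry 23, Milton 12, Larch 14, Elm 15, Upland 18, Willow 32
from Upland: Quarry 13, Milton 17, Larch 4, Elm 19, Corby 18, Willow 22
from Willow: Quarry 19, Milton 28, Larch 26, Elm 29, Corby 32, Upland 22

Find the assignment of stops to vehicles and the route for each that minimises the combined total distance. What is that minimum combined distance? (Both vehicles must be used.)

111 miles — the smallest possible combined total.

Try each way of splitting the stops between the two vehicles (each non-empty) and, for each split, find the best tour for each vehicle:
  {Milton} + {Larch, Elm, Corby, Upland, Willow}: 50 + 94 = 144
  {Larch} + {Milton, Elm, Corby, Upland, Willow}: 18 + 97 = 115
  {Milton, Larch} + {Elm, Corby, Upland, Willow}: 50 + 94 = 144
  {Elm} + {Milton, Larch, Corby, Upland, Willow}: 62 + 90 = 152
  {Milton, Elm} + {Larch, Corby, Upland, Willow}: 62 + 82 = 144
  {Larch, Elm} + {Milton, Corby, Upland, Willow}: 62 + 90 = 152
  … (31 splits in total)
  {Milton, Larch, Elm, Corby, Upland} + {Willow}: 73 + 38 = 111  ← best
Best: vehicle 1 Quarry → Larch → Corby → Milton → Elm → Upland → Quarry = 73; vehicle 2 Quarry → Willow → Quarry = 38; combined 111.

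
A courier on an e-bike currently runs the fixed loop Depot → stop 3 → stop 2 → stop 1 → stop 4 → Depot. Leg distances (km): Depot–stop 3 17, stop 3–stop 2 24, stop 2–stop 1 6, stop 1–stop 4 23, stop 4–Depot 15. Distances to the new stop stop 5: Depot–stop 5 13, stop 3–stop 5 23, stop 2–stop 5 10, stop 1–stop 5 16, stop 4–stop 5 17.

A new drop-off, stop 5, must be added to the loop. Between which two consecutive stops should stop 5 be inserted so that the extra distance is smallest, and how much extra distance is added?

Insertion cost between consecutive stops i–j is d(i,stop 5) + d(stop 5,j) − d(i,j):
  between Depot and stop 3: 13 + 23 − 17 = 19
  between stop 3 and stop 2: 23 + 10 − 24 = 9
  between stop 2 and stop 1: 10 + 16 − 6 = 20
  between stop 1 and stop 4: 16 + 17 − 23 = 10
  between stop 4 and Depot: 17 + 13 − 15 = 15
Cheapest insertion is between stop 3 and stop 2, adding 9.
New total = 85 + 9 = 94.

Minimum extra distance: 9 km, inserting stop 5 between stop 3 and stop 2.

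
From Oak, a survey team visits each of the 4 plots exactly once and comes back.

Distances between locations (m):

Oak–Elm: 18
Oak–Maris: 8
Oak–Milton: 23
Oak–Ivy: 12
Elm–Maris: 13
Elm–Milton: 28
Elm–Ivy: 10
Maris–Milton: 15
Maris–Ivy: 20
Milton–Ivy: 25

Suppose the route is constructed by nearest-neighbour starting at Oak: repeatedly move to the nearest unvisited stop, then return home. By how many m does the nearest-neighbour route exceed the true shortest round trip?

Oak: Maris=8, Ivy=12, Elm=18, Milton=23 ⇒ Maris
Maris: Elm=13, Milton=15, Ivy=20 ⇒ Elm
Elm: Ivy=10, Milton=28 ⇒ Ivy
Ivy: Milton=25 ⇒ Milton
NN route Oak → Maris → Elm → Ivy → Milton → Oak costs 79.
Optimal: Oak → Maris → Milton → Elm → Ivy → Oak costs 73 (by enumerating all 12 distinct tours).
Excess = 79 − 73 = 6.

6 m longer than the optimal tour.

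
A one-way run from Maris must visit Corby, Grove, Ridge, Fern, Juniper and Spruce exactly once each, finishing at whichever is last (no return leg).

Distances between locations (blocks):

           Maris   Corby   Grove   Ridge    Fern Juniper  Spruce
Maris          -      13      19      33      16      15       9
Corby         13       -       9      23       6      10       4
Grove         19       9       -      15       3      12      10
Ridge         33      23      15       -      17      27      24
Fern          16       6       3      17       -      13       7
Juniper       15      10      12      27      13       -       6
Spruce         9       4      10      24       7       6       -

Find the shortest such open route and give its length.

Shortest open route: 49 blocks.

There are 6! = 720 possible orderings.
Maris - Corby - Grove - Ridge - Fern - Juniper - Spruce: 13+9+15+17+13+6 = 73
Maris - Corby - Grove - Ridge - Fern - Spruce - Juniper: 13+9+15+17+7+6 = 67
Maris - Corby - Grove - Ridge - Juniper - Fern - Spruce: 13+9+15+27+13+7 = 84
Maris - Corby - Grove - Ridge - Juniper - Spruce - Fern: 13+9+15+27+6+7 = 77
Maris - Corby - Grove - Ridge - Spruce - Fern - Juniper: 13+9+15+24+7+13 = 81
Maris - Corby - Grove - Ridge - Spruce - Juniper - Fern: 13+9+15+24+6+13 = 80
Maris - Corby - Grove - Fern - Ridge - Juniper - Spruce: 13+9+3+17+27+6 = 75
Maris - Corby - Grove - Fern - Ridge - Spruce - Juniper: 13+9+3+17+24+6 = 72
… (712 more)
Maris - Juniper - Spruce - Corby - Fern - Grove - Ridge: 15+6+4+6+3+15 = 49  ← best
The minimum is 49.
One shortest path: Maris → Juniper → Spruce → Corby → Fern → Grove → Ridge.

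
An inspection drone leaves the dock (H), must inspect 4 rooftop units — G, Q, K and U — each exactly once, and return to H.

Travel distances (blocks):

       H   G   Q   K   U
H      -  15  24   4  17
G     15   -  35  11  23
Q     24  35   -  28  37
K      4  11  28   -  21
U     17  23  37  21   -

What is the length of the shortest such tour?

99 blocks — the shortest possible round trip.

With 4 stops there are 4!/2 = 12 distinct round trips (a route and its reverse cost the same).
H-G-Q-K-U-H: 15+35+28+21+17 = 116
H-G-Q-U-K-H: 15+35+37+21+4 = 112
H-G-K-Q-U-H: 15+11+28+37+17 = 108
H-G-K-U-Q-H: 15+11+21+37+24 = 108
H-G-U-Q-K-H: 15+23+37+28+4 = 107
H-G-U-K-Q-H: 15+23+21+28+24 = 111
H-Q-G-K-U-H: 24+35+11+21+17 = 108
H-Q-G-U-K-H: 24+35+23+21+4 = 107
H-Q-K-G-U-H: 24+28+11+23+17 = 103
H-Q-U-G-K-H: 24+37+23+11+4 = 99
H-K-G-Q-U-H: 4+11+35+37+17 = 104
H-K-Q-G-U-H: 4+28+35+23+17 = 107
The minimum is 99.
One optimal route: H → Q → U → G → K → H (or its reverse).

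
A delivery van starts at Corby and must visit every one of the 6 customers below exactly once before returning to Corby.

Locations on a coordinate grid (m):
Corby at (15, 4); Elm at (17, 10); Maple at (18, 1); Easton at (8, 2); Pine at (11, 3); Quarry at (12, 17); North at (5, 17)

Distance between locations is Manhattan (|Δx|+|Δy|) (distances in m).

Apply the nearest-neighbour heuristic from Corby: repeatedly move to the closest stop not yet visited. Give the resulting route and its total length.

Corby → [Pine:5 / Maple:6 / Elm:8 / Easton:9 / Quarry:16 / North:23] → Pine (5)
Pine → [Easton:4 / Maple:9 / Elm:13 / Quarry:15 / North:20] → Easton (4)
Easton → [Maple:11 / Elm:17 / North:18 / Quarry:19] → Maple (11)
Maple → [Elm:10 / Quarry:22 / North:29] → Elm (10)
Elm → [Quarry:12 / North:19] → Quarry (12)
Quarry → [North:7] → North (7)
Return North→Corby: 23.
Total = 5 + 4 + 11 + 10 + 12 + 7 + 23 = 72.

Total distance 72 m via the nearest-neighbour route Corby → Pine → Easton → Maple → Elm → Quarry → North → Corby.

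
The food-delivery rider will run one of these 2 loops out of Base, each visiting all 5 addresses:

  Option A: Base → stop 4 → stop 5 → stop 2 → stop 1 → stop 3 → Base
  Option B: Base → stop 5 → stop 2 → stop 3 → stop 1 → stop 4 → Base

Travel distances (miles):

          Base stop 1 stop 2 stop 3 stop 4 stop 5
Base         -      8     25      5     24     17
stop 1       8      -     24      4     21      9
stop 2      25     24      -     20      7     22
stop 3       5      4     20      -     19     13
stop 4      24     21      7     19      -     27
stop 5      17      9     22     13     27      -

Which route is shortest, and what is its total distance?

106 miles — Option A is the shortest.

Option A: 24 + 27 + 22 + 24 + 4 + 5 = 106
Option B: 17 + 22 + 20 + 4 + 21 + 24 = 108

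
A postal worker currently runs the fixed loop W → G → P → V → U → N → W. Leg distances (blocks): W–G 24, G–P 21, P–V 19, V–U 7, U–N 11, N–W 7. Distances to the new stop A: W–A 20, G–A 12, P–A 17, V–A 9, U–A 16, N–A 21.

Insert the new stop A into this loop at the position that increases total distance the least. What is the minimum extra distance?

Insertion cost between consecutive stops i–j is d(i,A) + d(A,j) − d(i,j):
  between W and G: 20 + 12 − 24 = 8
  between G and P: 12 + 17 − 21 = 8
  between P and V: 17 + 9 − 19 = 7
  between V and U: 9 + 16 − 7 = 18
  between U and N: 16 + 21 − 11 = 26
  between N and W: 21 + 20 − 7 = 34
Cheapest insertion is between P and V, adding 7.
New total = 89 + 7 = 96.

Adding 7 blocks by placing A on the P–V leg.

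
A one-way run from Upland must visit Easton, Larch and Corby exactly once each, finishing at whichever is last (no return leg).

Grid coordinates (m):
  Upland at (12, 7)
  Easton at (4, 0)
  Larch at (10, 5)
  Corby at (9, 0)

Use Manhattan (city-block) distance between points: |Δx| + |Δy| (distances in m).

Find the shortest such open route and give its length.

There are 3! = 6 possible orderings.
Upland → Easton → Larch → Corby: 15+11+6 = 32
Upland → Easton → Corby → Larch: 15+5+6 = 26
Upland → Larch → Easton → Corby: 4+11+5 = 20
Upland → Larch → Corby → Easton: 4+6+5 = 15
Upland → Corby → Easton → Larch: 10+5+11 = 26
Upland → Corby → Larch → Easton: 10+6+11 = 27
The minimum is 15.
One shortest path: Upland → Larch → Corby → Easton.

Shortest open route: 15 m.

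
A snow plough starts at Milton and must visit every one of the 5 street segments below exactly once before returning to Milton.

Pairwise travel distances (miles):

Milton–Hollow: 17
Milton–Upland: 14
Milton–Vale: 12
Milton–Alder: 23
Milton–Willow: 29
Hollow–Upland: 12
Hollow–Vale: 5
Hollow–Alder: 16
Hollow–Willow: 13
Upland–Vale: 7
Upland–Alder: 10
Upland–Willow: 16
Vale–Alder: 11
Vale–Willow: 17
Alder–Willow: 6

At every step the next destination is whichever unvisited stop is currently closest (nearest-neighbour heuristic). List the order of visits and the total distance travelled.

At Milton the remaining stops are Vale 12, Upland 14, Hollow 17, Alder 23, Willow 29; go to Vale.
At Vale the remaining stops are Hollow 5, Upland 7, Alder 11, Willow 17; go to Hollow.
At Hollow the remaining stops are Upland 12, Willow 13, Alder 16; go to Upland.
At Upland the remaining stops are Alder 10, Willow 16; go to Alder.
At Alder the remaining stops are Willow 6; go to Willow.
Return Willow→Milton: 29.
Total = 12 + 5 + 12 + 10 + 6 + 29 = 74.

Nearest-neighbour total = 74 miles; route Milton → Vale → Hollow → Upland → Alder → Willow → Milton.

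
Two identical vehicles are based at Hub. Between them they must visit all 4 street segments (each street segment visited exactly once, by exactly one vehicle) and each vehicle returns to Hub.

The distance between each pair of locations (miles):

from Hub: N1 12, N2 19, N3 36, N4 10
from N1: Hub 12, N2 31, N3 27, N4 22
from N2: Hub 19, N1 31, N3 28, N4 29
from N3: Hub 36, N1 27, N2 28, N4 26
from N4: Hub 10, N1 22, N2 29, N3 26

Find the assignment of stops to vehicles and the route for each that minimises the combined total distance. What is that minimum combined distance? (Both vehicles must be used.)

106 miles — the smallest possible combined total.

There are 2^3 − 1 = 7 ways to divide the 4 stops into two non-empty groups. For each, the best each vehicle can do is its own shortest tour through its group:
  {N1} + {N2, N3, N4}: 24 + 83 = 107
  {N2} + {N1, N3, N4}: 38 + 75 = 113
  {N1, N2} + {N3, N4}: 62 + 72 = 134
  {N3} + {N1, N2, N4}: 72 + 82 = 154
  {N1, N3} + {N2, N4}: 75 + 58 = 133
  {N2, N3} + {N1, N4}: 83 + 44 = 127
  … (7 splits in total)
  {N1, N2, N3} + {N4}: 86 + 20 = 106  ← best
Best: vehicle 1 Hub → N1 → N3 → N2 → Hub = 86; vehicle 2 Hub → N4 → Hub = 20; combined 106.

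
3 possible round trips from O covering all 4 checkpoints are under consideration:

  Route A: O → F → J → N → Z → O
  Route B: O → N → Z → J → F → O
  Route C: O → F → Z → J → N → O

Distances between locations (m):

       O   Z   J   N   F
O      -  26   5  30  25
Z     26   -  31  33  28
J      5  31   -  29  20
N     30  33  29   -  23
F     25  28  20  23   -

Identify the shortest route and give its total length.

Shortest is Route A, total 133 m.

Route A: 25 + 20 + 29 + 33 + 26 = 133
Route B: 30 + 33 + 31 + 20 + 25 = 139
Route C: 25 + 28 + 31 + 29 + 30 = 143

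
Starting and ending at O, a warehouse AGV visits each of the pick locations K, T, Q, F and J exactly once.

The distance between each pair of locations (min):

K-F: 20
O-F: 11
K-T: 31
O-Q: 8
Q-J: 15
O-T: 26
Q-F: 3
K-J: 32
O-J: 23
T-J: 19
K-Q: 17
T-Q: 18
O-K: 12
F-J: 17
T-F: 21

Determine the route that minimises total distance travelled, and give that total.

O → K → T → Q → F → J → O: 12+31+18+3+17+23 = 104
O → K → T → Q → J → F → O: 12+31+18+15+17+11 = 104
O → K → T → F → Q → J → O: 12+31+21+3+15+23 = 105
O → K → T → F → J → Q → O: 12+31+21+17+15+8 = 104
O → K → T → J → Q → F → O: 12+31+19+15+3+11 = 91
O → K → T → J → F → Q → O: 12+31+19+17+3+8 = 90
O → K → Q → T → F → J → O: 12+17+18+21+17+23 = 108
O → K → Q → T → J → F → O: 12+17+18+19+17+11 = 94
O → K → Q → F → T → J → O: 12+17+3+21+19+23 = 95
O → K → Q → F → J → T → O: 12+17+3+17+19+26 = 94
O → K → Q → J → T → F → O: 12+17+15+19+21+11 = 95
O → K → Q → J → F → T → O: 12+17+15+17+21+26 = 108
O → K → F → T → Q → J → O: 12+20+21+18+15+23 = 109
O → K → F → T → J → Q → O: 12+20+21+19+15+8 = 95
… (46 more)
The minimum is 90.
One optimal route: O → K → T → J → F → Q → O (or its reverse).

Minimum total distance: 90 min.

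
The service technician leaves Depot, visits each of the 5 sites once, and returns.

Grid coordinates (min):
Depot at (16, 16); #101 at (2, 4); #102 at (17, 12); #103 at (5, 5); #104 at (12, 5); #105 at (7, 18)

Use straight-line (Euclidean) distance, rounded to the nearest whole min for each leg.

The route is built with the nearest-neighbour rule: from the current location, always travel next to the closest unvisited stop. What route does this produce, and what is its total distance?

At Depot the remaining stops are #102 4, #105 9, #104 12, #103 16, #101 18; go to #102.
At #102 the remaining stops are #104 9, #105 12, #103 14, #101 17; go to #104.
At #104 the remaining stops are #103 7, #101 10, #105 14; go to #103.
At #103 the remaining stops are #101 3, #105 13; go to #101.
At #101 the remaining stops are #105 15; go to #105.
Return #105→Depot: 9.
Total = 4 + 9 + 7 + 3 + 15 + 9 = 47.

47 min along Depot → #102 → #104 → #103 → #101 → #105 → Depot.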